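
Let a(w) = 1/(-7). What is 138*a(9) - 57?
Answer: -537/7 ≈ -76.714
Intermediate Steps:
a(w) = -⅐
138*a(9) - 57 = 138*(-⅐) - 57 = -138/7 - 57 = -537/7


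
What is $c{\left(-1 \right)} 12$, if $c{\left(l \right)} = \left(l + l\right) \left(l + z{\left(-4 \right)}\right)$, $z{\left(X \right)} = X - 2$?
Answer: $168$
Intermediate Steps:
$z{\left(X \right)} = -2 + X$
$c{\left(l \right)} = 2 l \left(-6 + l\right)$ ($c{\left(l \right)} = \left(l + l\right) \left(l - 6\right) = 2 l \left(l - 6\right) = 2 l \left(-6 + l\right)$)
$c{\left(-1 \right)} 12 = 2 \left(-1\right) \left(-6 - 1\right) 12 = 2 \left(-1\right) \left(-7\right) 12 = 14 \cdot 12 = 168$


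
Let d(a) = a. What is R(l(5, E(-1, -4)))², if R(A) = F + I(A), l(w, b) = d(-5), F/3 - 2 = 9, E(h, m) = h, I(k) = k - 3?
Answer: 625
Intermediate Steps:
I(k) = -3 + k
F = 33 (F = 6 + 3*9 = 6 + 27 = 33)
l(w, b) = -5
R(A) = 30 + A (R(A) = 33 + (-3 + A) = 30 + A)
R(l(5, E(-1, -4)))² = (30 - 5)² = 25² = 625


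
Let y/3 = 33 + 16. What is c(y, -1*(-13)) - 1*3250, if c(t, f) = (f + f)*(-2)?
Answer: -3302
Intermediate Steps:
y = 147 (y = 3*(33 + 16) = 3*49 = 147)
c(t, f) = -4*f (c(t, f) = (2*f)*(-2) = -4*f)
c(y, -1*(-13)) - 1*3250 = -(-4)*(-13) - 1*3250 = -4*13 - 3250 = -52 - 3250 = -3302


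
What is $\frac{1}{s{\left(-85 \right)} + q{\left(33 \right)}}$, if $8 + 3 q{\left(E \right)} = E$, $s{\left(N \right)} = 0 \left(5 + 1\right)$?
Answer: $\frac{3}{25} \approx 0.12$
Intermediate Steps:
$s{\left(N \right)} = 0$ ($s{\left(N \right)} = 0 \cdot 6 = 0$)
$q{\left(E \right)} = - \frac{8}{3} + \frac{E}{3}$
$\frac{1}{s{\left(-85 \right)} + q{\left(33 \right)}} = \frac{1}{0 + \left(- \frac{8}{3} + \frac{1}{3} \cdot 33\right)} = \frac{1}{0 + \left(- \frac{8}{3} + 11\right)} = \frac{1}{0 + \frac{25}{3}} = \frac{1}{\frac{25}{3}} = \frac{3}{25}$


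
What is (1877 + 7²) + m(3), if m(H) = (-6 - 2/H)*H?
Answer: 1906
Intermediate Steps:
m(H) = H*(-6 - 2/H)
(1877 + 7²) + m(3) = (1877 + 7²) + (-2 - 6*3) = (1877 + 49) + (-2 - 18) = 1926 - 20 = 1906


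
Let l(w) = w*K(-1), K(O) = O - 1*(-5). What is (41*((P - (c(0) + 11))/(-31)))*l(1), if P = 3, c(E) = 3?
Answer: 1804/31 ≈ 58.194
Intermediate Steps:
K(O) = 5 + O (K(O) = O + 5 = 5 + O)
l(w) = 4*w (l(w) = w*(5 - 1) = w*4 = 4*w)
(41*((P - (c(0) + 11))/(-31)))*l(1) = (41*((3 - (3 + 11))/(-31)))*(4*1) = (41*((3 - 1*14)*(-1/31)))*4 = (41*((3 - 14)*(-1/31)))*4 = (41*(-11*(-1/31)))*4 = (41*(11/31))*4 = (451/31)*4 = 1804/31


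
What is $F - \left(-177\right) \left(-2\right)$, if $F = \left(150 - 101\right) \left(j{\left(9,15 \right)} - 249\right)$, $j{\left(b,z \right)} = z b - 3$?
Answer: $-6087$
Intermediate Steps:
$j{\left(b,z \right)} = -3 + b z$ ($j{\left(b,z \right)} = b z - 3 = -3 + b z$)
$F = -5733$ ($F = \left(150 - 101\right) \left(\left(-3 + 9 \cdot 15\right) - 249\right) = 49 \left(\left(-3 + 135\right) - 249\right) = 49 \left(132 - 249\right) = 49 \left(-117\right) = -5733$)
$F - \left(-177\right) \left(-2\right) = -5733 - \left(-177\right) \left(-2\right) = -5733 - 354 = -6087$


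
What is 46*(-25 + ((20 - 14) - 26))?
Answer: -2070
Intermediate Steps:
46*(-25 + ((20 - 14) - 26)) = 46*(-25 + (6 - 26)) = 46*(-25 - 20) = 46*(-45) = -2070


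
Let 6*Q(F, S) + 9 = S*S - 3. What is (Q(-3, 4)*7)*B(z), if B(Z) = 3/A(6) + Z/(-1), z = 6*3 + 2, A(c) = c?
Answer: -91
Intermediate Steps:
z = 20 (z = 18 + 2 = 20)
B(Z) = ½ - Z (B(Z) = 3/6 + Z/(-1) = 3*(⅙) + Z*(-1) = ½ - Z)
Q(F, S) = -2 + S²/6 (Q(F, S) = -3/2 + (S*S - 3)/6 = -3/2 + (S² - 3)/6 = -3/2 + (-3 + S²)/6 = -3/2 + (-½ + S²/6) = -2 + S²/6)
(Q(-3, 4)*7)*B(z) = ((-2 + (⅙)*4²)*7)*(½ - 1*20) = ((-2 + (⅙)*16)*7)*(½ - 20) = ((-2 + 8/3)*7)*(-39/2) = ((⅔)*7)*(-39/2) = (14/3)*(-39/2) = -91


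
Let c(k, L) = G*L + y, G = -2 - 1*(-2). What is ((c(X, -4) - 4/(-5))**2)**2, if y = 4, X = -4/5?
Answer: 331776/625 ≈ 530.84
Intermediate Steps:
X = -4/5 (X = -4*1/5 = -4/5 ≈ -0.80000)
G = 0 (G = -2 + 2 = 0)
c(k, L) = 4 (c(k, L) = 0*L + 4 = 0 + 4 = 4)
((c(X, -4) - 4/(-5))**2)**2 = ((4 - 4/(-5))**2)**2 = ((4 - 4*(-1/5))**2)**2 = ((4 + 4/5)**2)**2 = ((24/5)**2)**2 = (576/25)**2 = 331776/625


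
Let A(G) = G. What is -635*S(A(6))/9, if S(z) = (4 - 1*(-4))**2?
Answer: -40640/9 ≈ -4515.6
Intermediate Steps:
S(z) = 64 (S(z) = (4 + 4)**2 = 8**2 = 64)
-635*S(A(6))/9 = -40640/9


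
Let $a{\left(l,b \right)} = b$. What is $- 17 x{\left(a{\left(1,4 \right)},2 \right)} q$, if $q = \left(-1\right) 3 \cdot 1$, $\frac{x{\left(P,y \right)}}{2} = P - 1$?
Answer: $306$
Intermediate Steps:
$x{\left(P,y \right)} = -2 + 2 P$ ($x{\left(P,y \right)} = 2 \left(P - 1\right) = 2 \left(-1 + P\right) = -2 + 2 P$)
$q = -3$ ($q = \left(-3\right) 1 = -3$)
$- 17 x{\left(a{\left(1,4 \right)},2 \right)} q = - 17 \left(-2 + 2 \cdot 4\right) \left(-3\right) = - 17 \left(-2 + 8\right) \left(-3\right) = \left(-17\right) 6 \left(-3\right) = \left(-102\right) \left(-3\right) = 306$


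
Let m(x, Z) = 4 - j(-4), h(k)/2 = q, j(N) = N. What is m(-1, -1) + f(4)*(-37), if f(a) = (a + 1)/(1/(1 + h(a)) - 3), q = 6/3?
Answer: 1037/14 ≈ 74.071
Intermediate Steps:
q = 2 (q = 6*(⅓) = 2)
h(k) = 4 (h(k) = 2*2 = 4)
m(x, Z) = 8 (m(x, Z) = 4 - 1*(-4) = 4 + 4 = 8)
f(a) = -5/14 - 5*a/14 (f(a) = (a + 1)/(1/(1 + 4) - 3) = (1 + a)/(1/5 - 3) = (1 + a)/(⅕ - 3) = (1 + a)/(-14/5) = (1 + a)*(-5/14) = -5/14 - 5*a/14)
m(-1, -1) + f(4)*(-37) = 8 + (-5/14 - 5/14*4)*(-37) = 8 + (-5/14 - 10/7)*(-37) = 8 - 25/14*(-37) = 8 + 925/14 = 1037/14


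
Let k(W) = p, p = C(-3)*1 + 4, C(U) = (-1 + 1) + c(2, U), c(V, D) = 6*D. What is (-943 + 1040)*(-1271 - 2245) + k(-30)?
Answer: -341066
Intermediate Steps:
C(U) = 6*U (C(U) = (-1 + 1) + 6*U = 0 + 6*U = 6*U)
p = -14 (p = (6*(-3))*1 + 4 = -18*1 + 4 = -18 + 4 = -14)
k(W) = -14
(-943 + 1040)*(-1271 - 2245) + k(-30) = (-943 + 1040)*(-1271 - 2245) - 14 = 97*(-3516) - 14 = -341052 - 14 = -341066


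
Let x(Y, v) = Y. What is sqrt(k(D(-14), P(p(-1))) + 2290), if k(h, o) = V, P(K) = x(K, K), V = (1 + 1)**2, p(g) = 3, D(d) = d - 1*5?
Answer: sqrt(2294) ≈ 47.896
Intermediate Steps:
D(d) = -5 + d (D(d) = d - 5 = -5 + d)
V = 4 (V = 2**2 = 4)
P(K) = K
k(h, o) = 4
sqrt(k(D(-14), P(p(-1))) + 2290) = sqrt(4 + 2290) = sqrt(2294)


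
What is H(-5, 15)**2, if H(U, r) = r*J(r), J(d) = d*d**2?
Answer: 2562890625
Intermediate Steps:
J(d) = d**3
H(U, r) = r**4 (H(U, r) = r*r**3 = r**4)
H(-5, 15)**2 = (15**4)**2 = 50625**2 = 2562890625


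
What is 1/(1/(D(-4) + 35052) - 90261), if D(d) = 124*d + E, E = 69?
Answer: -34625/3125287124 ≈ -1.1079e-5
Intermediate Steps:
D(d) = 69 + 124*d (D(d) = 124*d + 69 = 69 + 124*d)
1/(1/(D(-4) + 35052) - 90261) = 1/(1/((69 + 124*(-4)) + 35052) - 90261) = 1/(1/((69 - 496) + 35052) - 90261) = 1/(1/(-427 + 35052) - 90261) = 1/(1/34625 - 90261) = 1/(-3125287124/34625) = -34625/3125287124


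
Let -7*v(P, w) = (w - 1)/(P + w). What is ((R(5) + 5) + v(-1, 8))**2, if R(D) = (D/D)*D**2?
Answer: 43681/49 ≈ 891.45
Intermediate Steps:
R(D) = D**2 (R(D) = 1*D**2 = D**2)
v(P, w) = -(-1 + w)/(7*(P + w)) (v(P, w) = -(w - 1)/(7*(P + w)) = -(-1 + w)/(7*(P + w)))
((R(5) + 5) + v(-1, 8))**2 = ((5**2 + 5) + (1 - 1*8)/(7*(-1 + 8)))**2 = ((25 + 5) + (1/7)*(1 - 8)/7)**2 = (30 + (1/7)*(1/7)*(-7))**2 = (30 - 1/7)**2 = (209/7)**2 = 43681/49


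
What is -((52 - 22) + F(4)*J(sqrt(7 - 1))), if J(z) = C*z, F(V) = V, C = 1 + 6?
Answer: -30 - 28*sqrt(6) ≈ -98.586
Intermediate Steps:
C = 7
J(z) = 7*z
-((52 - 22) + F(4)*J(sqrt(7 - 1))) = -((52 - 22) + 4*(7*sqrt(7 - 1))) = -(30 + 4*(7*sqrt(6))) = -(30 + 28*sqrt(6)) = -30 - 28*sqrt(6)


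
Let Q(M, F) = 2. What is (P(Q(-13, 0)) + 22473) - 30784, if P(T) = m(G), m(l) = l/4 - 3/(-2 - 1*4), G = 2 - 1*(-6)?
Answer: -16617/2 ≈ -8308.5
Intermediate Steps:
G = 8 (G = 2 + 6 = 8)
m(l) = ½ + l/4 (m(l) = l*(¼) - 3/(-2 - 4) = l/4 - 3/(-6) = l/4 - 3*(-⅙) = l/4 + ½ = ½ + l/4)
P(T) = 5/2 (P(T) = ½ + (¼)*8 = ½ + 2 = 5/2)
(P(Q(-13, 0)) + 22473) - 30784 = (5/2 + 22473) - 30784 = 44951/2 - 30784 = -16617/2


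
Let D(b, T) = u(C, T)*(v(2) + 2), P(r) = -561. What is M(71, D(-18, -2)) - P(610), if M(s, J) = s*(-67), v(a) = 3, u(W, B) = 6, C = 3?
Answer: -4196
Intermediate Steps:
D(b, T) = 30 (D(b, T) = 6*(3 + 2) = 6*5 = 30)
M(s, J) = -67*s
M(71, D(-18, -2)) - P(610) = -67*71 - 1*(-561) = -4757 + 561 = -4196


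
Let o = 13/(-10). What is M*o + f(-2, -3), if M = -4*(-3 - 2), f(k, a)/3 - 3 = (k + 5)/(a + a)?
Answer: -37/2 ≈ -18.500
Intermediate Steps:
f(k, a) = 9 + 3*(5 + k)/(2*a) (f(k, a) = 9 + 3*((k + 5)/(a + a)) = 9 + 3*((5 + k)/((2*a))) = 9 + 3*((5 + k)*(1/(2*a))) = 9 + 3*((5 + k)/(2*a)) = 9 + 3*(5 + k)/(2*a))
o = -13/10 (o = 13*(-⅒) = -13/10 ≈ -1.3000)
M = 20 (M = -4*(-5) = 20)
M*o + f(-2, -3) = 20*(-13/10) + (3/2)*(5 - 2 + 6*(-3))/(-3) = -26 + (3/2)*(-⅓)*(5 - 2 - 18) = -26 + (3/2)*(-⅓)*(-15) = -26 + 15/2 = -37/2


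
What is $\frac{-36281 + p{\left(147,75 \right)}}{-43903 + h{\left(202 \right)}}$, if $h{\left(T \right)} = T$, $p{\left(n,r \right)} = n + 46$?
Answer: $\frac{36088}{43701} \approx 0.82579$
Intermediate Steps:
$p{\left(n,r \right)} = 46 + n$
$\frac{-36281 + p{\left(147,75 \right)}}{-43903 + h{\left(202 \right)}} = \frac{-36281 + \left(46 + 147\right)}{-43903 + 202} = \frac{-36281 + 193}{-43701} = \left(-36088\right) \left(- \frac{1}{43701}\right) = \frac{36088}{43701}$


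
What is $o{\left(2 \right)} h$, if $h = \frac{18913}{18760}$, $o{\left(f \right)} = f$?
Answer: $\frac{18913}{9380} \approx 2.0163$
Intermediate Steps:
$h = \frac{18913}{18760}$ ($h = 18913 \cdot \frac{1}{18760} = \frac{18913}{18760} \approx 1.0082$)
$o{\left(2 \right)} h = 2 \cdot \frac{18913}{18760} = \frac{18913}{9380}$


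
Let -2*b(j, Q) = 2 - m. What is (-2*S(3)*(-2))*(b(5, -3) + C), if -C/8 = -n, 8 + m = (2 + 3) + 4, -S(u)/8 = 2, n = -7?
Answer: 3616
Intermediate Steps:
S(u) = -16 (S(u) = -8*2 = -16)
m = 1 (m = -8 + ((2 + 3) + 4) = -8 + (5 + 4) = -8 + 9 = 1)
C = -56 (C = -(-8)*(-7) = -8*7 = -56)
b(j, Q) = -½ (b(j, Q) = -(2 - 1*1)/2 = -(2 - 1)/2 = -½*1 = -½)
(-2*S(3)*(-2))*(b(5, -3) + C) = (-2*(-16)*(-2))*(-½ - 56) = (32*(-2))*(-113/2) = -64*(-113/2) = 3616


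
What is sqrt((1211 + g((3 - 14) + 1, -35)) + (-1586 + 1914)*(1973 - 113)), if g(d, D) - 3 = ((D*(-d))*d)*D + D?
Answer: sqrt(488759) ≈ 699.11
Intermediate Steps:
g(d, D) = 3 + D - D**2*d**2 (g(d, D) = 3 + (((D*(-d))*d)*D + D) = 3 + (((-D*d)*d)*D + D) = 3 + ((-D*d**2)*D + D) = 3 + (-D**2*d**2 + D) = 3 + (D - D**2*d**2) = 3 + D - D**2*d**2)
sqrt((1211 + g((3 - 14) + 1, -35)) + (-1586 + 1914)*(1973 - 113)) = sqrt((1211 + (3 - 35 - 1*(-35)**2*((3 - 14) + 1)**2)) + (-1586 + 1914)*(1973 - 113)) = sqrt((1211 + (3 - 35 - 1*1225*(-11 + 1)**2)) + 328*1860) = sqrt((1211 + (3 - 35 - 1*1225*(-10)**2)) + 610080) = sqrt((1211 + (3 - 35 - 1*1225*100)) + 610080) = sqrt((1211 + (3 - 35 - 122500)) + 610080) = sqrt((1211 - 122532) + 610080) = sqrt(-121321 + 610080) = sqrt(488759)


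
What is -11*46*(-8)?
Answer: 4048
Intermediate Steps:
-11*46*(-8) = -506*(-8) = 4048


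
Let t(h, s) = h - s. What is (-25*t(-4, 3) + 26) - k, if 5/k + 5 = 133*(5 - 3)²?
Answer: 105922/527 ≈ 200.99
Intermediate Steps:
k = 5/527 (k = 5/(-5 + 133*(5 - 3)²) = 5/(-5 + 133*2²) = 5/(-5 + 133*4) = 5/(-5 + 532) = 5/527 ≈ 0.0094877)
(-25*t(-4, 3) + 26) - k = (-25*(-4 - 1*3) + 26) - 1*5/527 = (-25*(-4 - 3) + 26) - 5/527 = (-25*(-7) + 26) - 5/527 = (175 + 26) - 5/527 = 201 - 5/527 = 105922/527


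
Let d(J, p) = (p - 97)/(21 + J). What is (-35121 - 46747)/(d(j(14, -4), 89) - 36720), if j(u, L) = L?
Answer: 347939/156062 ≈ 2.2295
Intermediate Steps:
d(J, p) = (-97 + p)/(21 + J)
(-35121 - 46747)/(d(j(14, -4), 89) - 36720) = (-35121 - 46747)/((-97 + 89)/(21 - 4) - 36720) = -81868/(-8/17 - 36720) = -81868/(-624248/17) = -81868*(-17/624248) = 347939/156062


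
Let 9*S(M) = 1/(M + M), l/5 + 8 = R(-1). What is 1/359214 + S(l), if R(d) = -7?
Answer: -29822/40411575 ≈ -0.00073796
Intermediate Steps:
l = -75 (l = -40 + 5*(-7) = -40 - 35 = -75)
S(M) = 1/(18*M) (S(M) = 1/(9*(M + M)) = 1/(9*((2*M))) = (1/(2*M))/9 = 1/(18*M))
1/359214 + S(l) = 1/359214 + (1/18)/(-75) = 1/359214 + (1/18)*(-1/75) = 1/359214 - 1/1350 = -29822/40411575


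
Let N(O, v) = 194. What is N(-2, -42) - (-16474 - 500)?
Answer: 17168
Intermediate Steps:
N(-2, -42) - (-16474 - 500) = 194 - (-16474 - 500) = 194 - 1*(-16974) = 194 + 16974 = 17168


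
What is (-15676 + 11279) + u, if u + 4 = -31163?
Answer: -35564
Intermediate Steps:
u = -31167 (u = -4 - 31163 = -31167)
(-15676 + 11279) + u = (-15676 + 11279) - 31167 = -4397 - 31167 = -35564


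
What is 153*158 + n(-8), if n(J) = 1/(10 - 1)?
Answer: 217567/9 ≈ 24174.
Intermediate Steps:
n(J) = 1/9
153*158 + n(-8) = 153*158 + 1/9 = 24174 + 1/9 = 217567/9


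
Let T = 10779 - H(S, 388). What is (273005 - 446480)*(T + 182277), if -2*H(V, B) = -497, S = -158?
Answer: -66894562125/2 ≈ -3.3447e+10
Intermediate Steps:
H(V, B) = 497/2 (H(V, B) = -½*(-497) = 497/2)
T = 21061/2 (T = 10779 - 1*497/2 = 10779 - 497/2 = 21061/2 ≈ 10531.)
(273005 - 446480)*(T + 182277) = (273005 - 446480)*(21061/2 + 182277) = -173475*385615/2 = -66894562125/2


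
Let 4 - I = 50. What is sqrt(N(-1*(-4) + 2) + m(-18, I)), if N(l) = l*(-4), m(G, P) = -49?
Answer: I*sqrt(73) ≈ 8.544*I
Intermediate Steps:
I = -46 (I = 4 - 1*50 = 4 - 50 = -46)
N(l) = -4*l
sqrt(N(-1*(-4) + 2) + m(-18, I)) = sqrt(-4*(-1*(-4) + 2) - 49) = sqrt(-4*(4 + 2) - 49) = sqrt(-4*6 - 49) = sqrt(-24 - 49) = sqrt(-73) = I*sqrt(73)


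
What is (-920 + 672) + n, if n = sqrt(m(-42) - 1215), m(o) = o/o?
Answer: -248 + I*sqrt(1214) ≈ -248.0 + 34.843*I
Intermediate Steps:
m(o) = 1
n = I*sqrt(1214) (n = sqrt(1 - 1215) = sqrt(-1214) = I*sqrt(1214) ≈ 34.843*I)
(-920 + 672) + n = (-920 + 672) + I*sqrt(1214) = -248 + I*sqrt(1214)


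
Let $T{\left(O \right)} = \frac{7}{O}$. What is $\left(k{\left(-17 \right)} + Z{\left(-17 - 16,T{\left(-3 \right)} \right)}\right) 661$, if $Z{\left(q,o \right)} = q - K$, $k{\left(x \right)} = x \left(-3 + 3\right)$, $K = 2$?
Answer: $-23135$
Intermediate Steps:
$k{\left(x \right)} = 0$ ($k{\left(x \right)} = x 0 = 0$)
$Z{\left(q,o \right)} = -2 + q$ ($Z{\left(q,o \right)} = q - 2 = -2 + q$)
$\left(k{\left(-17 \right)} + Z{\left(-17 - 16,T{\left(-3 \right)} \right)}\right) 661 = \left(0 - 35\right) 661 = \left(-35\right) 661 = -23135$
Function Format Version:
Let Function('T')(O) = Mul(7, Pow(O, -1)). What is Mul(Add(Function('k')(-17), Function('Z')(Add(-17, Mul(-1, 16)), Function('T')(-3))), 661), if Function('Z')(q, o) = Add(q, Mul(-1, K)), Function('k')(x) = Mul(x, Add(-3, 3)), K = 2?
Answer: -23135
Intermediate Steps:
Function('k')(x) = 0 (Function('k')(x) = Mul(x, 0) = 0)
Function('Z')(q, o) = Add(-2, q) (Function('Z')(q, o) = Add(q, Mul(-1, 2)) = Add(q, -2) = Add(-2, q))
Mul(Add(Function('k')(-17), Function('Z')(Add(-17, Mul(-1, 16)), Function('T')(-3))), 661) = Mul(Add(0, Add(-2, Add(-17, Mul(-1, 16)))), 661) = Mul(Add(0, Add(-2, Add(-17, -16))), 661) = Mul(Add(0, Add(-2, -33)), 661) = Mul(Add(0, -35), 661) = Mul(-35, 661) = -23135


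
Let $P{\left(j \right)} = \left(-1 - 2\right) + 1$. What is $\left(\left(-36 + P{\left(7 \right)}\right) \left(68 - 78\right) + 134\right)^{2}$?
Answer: $264196$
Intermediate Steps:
$P{\left(j \right)} = -2$ ($P{\left(j \right)} = -3 + 1 = -2$)
$\left(\left(-36 + P{\left(7 \right)}\right) \left(68 - 78\right) + 134\right)^{2} = \left(\left(-36 - 2\right) \left(68 - 78\right) + 134\right)^{2} = \left(\left(-38\right) \left(-10\right) + 134\right)^{2} = \left(380 + 134\right)^{2} = 514^{2} = 264196$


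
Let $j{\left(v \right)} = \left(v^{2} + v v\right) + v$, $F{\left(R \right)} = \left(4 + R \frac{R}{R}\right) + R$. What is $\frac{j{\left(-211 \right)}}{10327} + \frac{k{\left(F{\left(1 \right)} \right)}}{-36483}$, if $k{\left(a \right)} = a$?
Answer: $\frac{1080253137}{125586647} \approx 8.6017$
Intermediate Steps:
$F{\left(R \right)} = 4 + 2 R$ ($F{\left(R \right)} = \left(4 + R 1\right) + R = \left(4 + R\right) + R = 4 + 2 R$)
$j{\left(v \right)} = v + 2 v^{2}$ ($j{\left(v \right)} = \left(v^{2} + v^{2}\right) + v = 2 v^{2} + v = v + 2 v^{2}$)
$\frac{j{\left(-211 \right)}}{10327} + \frac{k{\left(F{\left(1 \right)} \right)}}{-36483} = \frac{\left(-211\right) \left(1 + 2 \left(-211\right)\right)}{10327} + \frac{4 + 2 \cdot 1}{-36483} = - 211 \left(1 - 422\right) \frac{1}{10327} + \left(4 + 2\right) \left(- \frac{1}{36483}\right) = \left(-211\right) \left(-421\right) \frac{1}{10327} + 6 \left(- \frac{1}{36483}\right) = 88831 \cdot \frac{1}{10327} - \frac{2}{12161} = \frac{88831}{10327} - \frac{2}{12161} = \frac{1080253137}{125586647}$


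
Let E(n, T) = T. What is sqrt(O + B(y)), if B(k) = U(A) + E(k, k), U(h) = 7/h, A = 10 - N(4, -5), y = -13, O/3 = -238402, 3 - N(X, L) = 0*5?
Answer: I*sqrt(715218) ≈ 845.71*I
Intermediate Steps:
N(X, L) = 3 (N(X, L) = 3 - 0*5 = 3 - 1*0 = 3 + 0 = 3)
O = -715206 (O = 3*(-238402) = -715206)
A = 7 (A = 10 - 1*3 = 10 - 3 = 7)
B(k) = 1 + k (B(k) = 7/7 + k = 7*(1/7) + k = 1 + k)
sqrt(O + B(y)) = sqrt(-715206 + (1 - 13)) = sqrt(-715206 - 12) = sqrt(-715218) = I*sqrt(715218)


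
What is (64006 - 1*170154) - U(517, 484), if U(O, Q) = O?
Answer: -106665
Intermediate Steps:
(64006 - 1*170154) - U(517, 484) = (64006 - 1*170154) - 1*517 = (64006 - 170154) - 517 = -106148 - 517 = -106665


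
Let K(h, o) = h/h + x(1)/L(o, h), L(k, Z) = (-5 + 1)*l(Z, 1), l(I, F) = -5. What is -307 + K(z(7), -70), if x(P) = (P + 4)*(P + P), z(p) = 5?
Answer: -611/2 ≈ -305.50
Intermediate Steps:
x(P) = 2*P*(4 + P) (x(P) = (4 + P)*(2*P) = 2*P*(4 + P))
L(k, Z) = 20 (L(k, Z) = (-5 + 1)*(-5) = -4*(-5) = 20)
K(h, o) = 3/2 (K(h, o) = h/h + (2*1*(4 + 1))/20 = 1 + (2*1*5)*(1/20) = 1 + 10*(1/20) = 1 + 1/2 = 3/2)
-307 + K(z(7), -70) = -307 + 3/2 = -611/2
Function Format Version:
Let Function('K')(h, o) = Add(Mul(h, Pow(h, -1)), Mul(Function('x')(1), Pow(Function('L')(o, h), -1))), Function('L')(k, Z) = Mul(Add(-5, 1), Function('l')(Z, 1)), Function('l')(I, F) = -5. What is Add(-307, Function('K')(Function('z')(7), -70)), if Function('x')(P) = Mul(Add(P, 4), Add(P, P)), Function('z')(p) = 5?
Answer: Rational(-611, 2) ≈ -305.50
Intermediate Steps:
Function('x')(P) = Mul(2, P, Add(4, P)) (Function('x')(P) = Mul(Add(4, P), Mul(2, P)) = Mul(2, P, Add(4, P)))
Function('L')(k, Z) = 20 (Function('L')(k, Z) = Mul(Add(-5, 1), -5) = Mul(-4, -5) = 20)
Function('K')(h, o) = Rational(3, 2) (Function('K')(h, o) = Add(Mul(h, Pow(h, -1)), Mul(Mul(2, 1, Add(4, 1)), Pow(20, -1))) = Add(1, Mul(Mul(2, 1, 5), Rational(1, 20))) = Add(1, Mul(10, Rational(1, 20))) = Add(1, Rational(1, 2)) = Rational(3, 2))
Add(-307, Function('K')(Function('z')(7), -70)) = Add(-307, Rational(3, 2)) = Rational(-611, 2)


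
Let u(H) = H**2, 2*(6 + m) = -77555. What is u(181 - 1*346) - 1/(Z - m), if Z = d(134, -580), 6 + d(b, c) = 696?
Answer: 2149332073/78947 ≈ 27225.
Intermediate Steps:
d(b, c) = 690 (d(b, c) = -6 + 696 = 690)
m = -77567/2 (m = -6 + (1/2)*(-77555) = -6 - 77555/2 = -77567/2 ≈ -38784.)
Z = 690
u(181 - 1*346) - 1/(Z - m) = (181 - 1*346)**2 - 1/(690 - 1*(-77567/2)) = (181 - 346)**2 - 1/(690 + 77567/2) = (-165)**2 - 1/78947/2 = 27225 - 1*2/78947 = 27225 - 2/78947 = 2149332073/78947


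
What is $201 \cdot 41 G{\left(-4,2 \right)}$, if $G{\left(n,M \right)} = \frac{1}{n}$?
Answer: $- \frac{8241}{4} \approx -2060.3$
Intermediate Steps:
$201 \cdot 41 G{\left(-4,2 \right)} = \frac{201 \cdot 41}{-4} = 8241 \left(- \frac{1}{4}\right) = - \frac{8241}{4}$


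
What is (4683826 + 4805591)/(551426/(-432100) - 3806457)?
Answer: -2050188542850/822385310563 ≈ -2.4930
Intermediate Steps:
(4683826 + 4805591)/(551426/(-432100) - 3806457) = 9489417/(551426*(-1/432100) - 3806457) = 9489417/(-275713/216050 - 3806457) = 9489417/(-822385310563/216050) = 9489417*(-216050/822385310563) = -2050188542850/822385310563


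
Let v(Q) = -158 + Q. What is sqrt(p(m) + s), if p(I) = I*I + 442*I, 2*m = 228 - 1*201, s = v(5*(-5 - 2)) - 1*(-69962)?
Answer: sqrt(303673)/2 ≈ 275.53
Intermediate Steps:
s = 69769 (s = (-158 + 5*(-5 - 2)) - 1*(-69962) = (-158 + 5*(-7)) + 69962 = (-158 - 35) + 69962 = -193 + 69962 = 69769)
m = 27/2 (m = (228 - 1*201)/2 = (228 - 201)/2 = (1/2)*27 = 27/2 ≈ 13.500)
p(I) = I**2 + 442*I
sqrt(p(m) + s) = sqrt(27*(442 + 27/2)/2 + 69769) = sqrt((27/2)*(911/2) + 69769) = sqrt(24597/4 + 69769) = sqrt(303673/4) = sqrt(303673)/2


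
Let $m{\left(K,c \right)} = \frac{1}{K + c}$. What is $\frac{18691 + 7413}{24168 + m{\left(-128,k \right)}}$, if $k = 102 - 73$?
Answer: $\frac{2584296}{2392631} \approx 1.0801$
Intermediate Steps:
$k = 29$
$\frac{18691 + 7413}{24168 + m{\left(-128,k \right)}} = \frac{18691 + 7413}{24168 + \frac{1}{-128 + 29}} = \frac{26104}{24168 + \frac{1}{-99}} = \frac{26104}{24168 - \frac{1}{99}} = \frac{26104}{\frac{2392631}{99}} = 26104 \cdot \frac{99}{2392631} = \frac{2584296}{2392631}$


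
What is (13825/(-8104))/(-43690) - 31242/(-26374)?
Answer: 1106202461047/933807760624 ≈ 1.1846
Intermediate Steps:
(13825/(-8104))/(-43690) - 31242/(-26374) = (13825*(-1/8104))*(-1/43690) - 31242*(-1/26374) = -13825/8104*(-1/43690) + 15621/13187 = 2765/70812752 + 15621/13187 = 1106202461047/933807760624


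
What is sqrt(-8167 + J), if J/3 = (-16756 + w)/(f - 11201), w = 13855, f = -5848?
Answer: 76*I*sqrt(45662905)/5683 ≈ 90.369*I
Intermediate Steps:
J = 2901/5683 (J = 3*((-16756 + 13855)/(-5848 - 11201)) = 3*(-2901/(-17049)) = 3*(-2901*(-1/17049)) = 3*(967/5683) = 2901/5683 ≈ 0.51047)
sqrt(-8167 + J) = sqrt(-8167 + 2901/5683) = sqrt(-46410160/5683) = 76*I*sqrt(45662905)/5683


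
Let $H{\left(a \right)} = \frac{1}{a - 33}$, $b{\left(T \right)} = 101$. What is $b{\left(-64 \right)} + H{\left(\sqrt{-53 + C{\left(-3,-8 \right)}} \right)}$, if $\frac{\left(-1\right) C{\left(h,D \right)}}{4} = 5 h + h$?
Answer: $\frac{108037}{1070} - \frac{\sqrt{19}}{1070} \approx 100.97$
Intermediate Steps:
$C{\left(h,D \right)} = - 24 h$ ($C{\left(h,D \right)} = - 4 \left(5 h + h\right) = - 4 \cdot 6 h = - 24 h$)
$H{\left(a \right)} = \frac{1}{-33 + a}$
$b{\left(-64 \right)} + H{\left(\sqrt{-53 + C{\left(-3,-8 \right)}} \right)} = 101 + \frac{1}{-33 + \sqrt{-53 - -72}} = 101 + \frac{1}{-33 + \sqrt{-53 + 72}} = 101 + \frac{1}{-33 + \sqrt{19}}$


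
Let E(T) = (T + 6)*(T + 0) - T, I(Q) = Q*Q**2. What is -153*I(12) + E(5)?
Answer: -264334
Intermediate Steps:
I(Q) = Q**3
E(T) = -T + T*(6 + T) (E(T) = (6 + T)*T - T = T*(6 + T) - T = -T + T*(6 + T))
-153*I(12) + E(5) = -153*12**3 + 5*(5 + 5) = -153*1728 + 5*10 = -264384 + 50 = -264334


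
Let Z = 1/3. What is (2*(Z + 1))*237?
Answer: 632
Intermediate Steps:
Z = ⅓ ≈ 0.33333
(2*(Z + 1))*237 = (2*(⅓ + 1))*237 = (2*(4/3))*237 = (8/3)*237 = 632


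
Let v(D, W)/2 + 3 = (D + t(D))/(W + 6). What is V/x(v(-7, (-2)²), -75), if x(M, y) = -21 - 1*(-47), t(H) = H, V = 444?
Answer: 222/13 ≈ 17.077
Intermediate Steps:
v(D, W) = -6 + 4*D/(6 + W) (v(D, W) = -6 + 2*((D + D)/(W + 6)) = -6 + 2*((2*D)/(6 + W)) = -6 + 2*(2*D/(6 + W)) = -6 + 4*D/(6 + W))
x(M, y) = 26 (x(M, y) = -21 + 47 = 26)
V/x(v(-7, (-2)²), -75) = 444/26 = 444*(1/26) = 222/13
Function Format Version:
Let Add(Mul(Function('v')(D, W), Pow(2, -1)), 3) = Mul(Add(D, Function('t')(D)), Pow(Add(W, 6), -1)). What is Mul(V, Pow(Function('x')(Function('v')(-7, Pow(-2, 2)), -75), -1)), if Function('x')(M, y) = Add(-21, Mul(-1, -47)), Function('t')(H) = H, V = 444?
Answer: Rational(222, 13) ≈ 17.077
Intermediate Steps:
Function('v')(D, W) = Add(-6, Mul(4, D, Pow(Add(6, W), -1))) (Function('v')(D, W) = Add(-6, Mul(2, Mul(Add(D, D), Pow(Add(W, 6), -1)))) = Add(-6, Mul(2, Mul(Mul(2, D), Pow(Add(6, W), -1)))) = Add(-6, Mul(2, Mul(2, D, Pow(Add(6, W), -1)))) = Add(-6, Mul(4, D, Pow(Add(6, W), -1))))
Function('x')(M, y) = 26 (Function('x')(M, y) = Add(-21, 47) = 26)
Mul(V, Pow(Function('x')(Function('v')(-7, Pow(-2, 2)), -75), -1)) = Mul(444, Pow(26, -1)) = Mul(444, Rational(1, 26)) = Rational(222, 13)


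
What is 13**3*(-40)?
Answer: -87880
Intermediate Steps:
13**3*(-40) = 2197*(-40) = -87880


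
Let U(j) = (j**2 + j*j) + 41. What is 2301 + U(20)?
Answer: 3142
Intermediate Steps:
U(j) = 41 + 2*j**2 (U(j) = (j**2 + j**2) + 41 = 2*j**2 + 41 = 41 + 2*j**2)
2301 + U(20) = 2301 + (41 + 2*20**2) = 2301 + (41 + 2*400) = 2301 + (41 + 800) = 2301 + 841 = 3142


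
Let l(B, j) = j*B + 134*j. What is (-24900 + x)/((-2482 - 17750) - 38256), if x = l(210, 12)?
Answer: 1731/4874 ≈ 0.35515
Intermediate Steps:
l(B, j) = 134*j + B*j (l(B, j) = B*j + 134*j = 134*j + B*j)
x = 4128 (x = 12*(134 + 210) = 12*344 = 4128)
(-24900 + x)/((-2482 - 17750) - 38256) = (-24900 + 4128)/((-2482 - 17750) - 38256) = -20772/(-20232 - 38256) = -20772/(-58488) = -20772*(-1/58488) = 1731/4874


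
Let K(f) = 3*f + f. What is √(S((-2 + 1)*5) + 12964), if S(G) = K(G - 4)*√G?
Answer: 2*√(3241 - 9*I*√5) ≈ 113.86 - 0.3535*I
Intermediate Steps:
K(f) = 4*f
S(G) = √G*(-16 + 4*G) (S(G) = (4*(G - 4))*√G = (4*(-4 + G))*√G = (-16 + 4*G)*√G = √G*(-16 + 4*G))
√(S((-2 + 1)*5) + 12964) = √(4*√((-2 + 1)*5)*(-4 + (-2 + 1)*5) + 12964) = √(4*√(-1*5)*(-4 - 1*5) + 12964) = √(4*√(-5)*(-4 - 5) + 12964) = √(4*(I*√5)*(-9) + 12964) = √(-36*I*√5 + 12964) = √(12964 - 36*I*√5)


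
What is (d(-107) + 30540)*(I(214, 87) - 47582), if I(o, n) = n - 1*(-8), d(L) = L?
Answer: -1445171871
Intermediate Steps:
I(o, n) = 8 + n (I(o, n) = n + 8 = 8 + n)
(d(-107) + 30540)*(I(214, 87) - 47582) = (-107 + 30540)*((8 + 87) - 47582) = 30433*(95 - 47582) = 30433*(-47487) = -1445171871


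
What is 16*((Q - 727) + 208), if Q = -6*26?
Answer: -10800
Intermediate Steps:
Q = -156
16*((Q - 727) + 208) = 16*((-156 - 727) + 208) = 16*(-883 + 208) = 16*(-675) = -10800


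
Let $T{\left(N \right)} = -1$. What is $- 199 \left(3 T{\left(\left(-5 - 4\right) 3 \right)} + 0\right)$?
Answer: $597$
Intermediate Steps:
$- 199 \left(3 T{\left(\left(-5 - 4\right) 3 \right)} + 0\right) = - 199 \left(3 \left(-1\right) + 0\right) = - 199 \left(-3 + 0\right) = \left(-199\right) \left(-3\right) = 597$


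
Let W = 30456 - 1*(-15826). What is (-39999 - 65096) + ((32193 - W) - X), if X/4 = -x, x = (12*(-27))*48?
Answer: -181392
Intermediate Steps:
x = -15552 (x = -324*48 = -15552)
W = 46282 (W = 30456 + 15826 = 46282)
X = 62208 (X = 4*(-1*(-15552)) = 4*15552 = 62208)
(-39999 - 65096) + ((32193 - W) - X) = (-39999 - 65096) + ((32193 - 1*46282) - 1*62208) = -105095 + ((32193 - 46282) - 62208) = -105095 + (-14089 - 62208) = -105095 - 76297 = -181392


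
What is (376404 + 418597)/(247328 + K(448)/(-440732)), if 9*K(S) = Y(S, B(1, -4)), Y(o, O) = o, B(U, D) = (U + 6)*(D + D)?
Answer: 788360356647/245262069104 ≈ 3.2144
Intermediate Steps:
B(U, D) = 2*D*(6 + U) (B(U, D) = (6 + U)*(2*D) = 2*D*(6 + U))
K(S) = S/9
(376404 + 418597)/(247328 + K(448)/(-440732)) = (376404 + 418597)/(247328 + ((⅑)*448)/(-440732)) = 795001/(247328 + (448/9)*(-1/440732)) = 795001/(247328 - 112/991647) = 795001/(245262069104/991647) = 795001*(991647/245262069104) = 788360356647/245262069104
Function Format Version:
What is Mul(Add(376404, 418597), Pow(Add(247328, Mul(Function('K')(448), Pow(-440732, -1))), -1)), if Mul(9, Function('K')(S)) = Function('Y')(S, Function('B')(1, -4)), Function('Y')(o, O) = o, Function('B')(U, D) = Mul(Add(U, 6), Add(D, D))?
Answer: Rational(788360356647, 245262069104) ≈ 3.2144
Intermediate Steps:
Function('B')(U, D) = Mul(2, D, Add(6, U)) (Function('B')(U, D) = Mul(Add(6, U), Mul(2, D)) = Mul(2, D, Add(6, U)))
Function('K')(S) = Mul(Rational(1, 9), S)
Mul(Add(376404, 418597), Pow(Add(247328, Mul(Function('K')(448), Pow(-440732, -1))), -1)) = Mul(Add(376404, 418597), Pow(Add(247328, Mul(Mul(Rational(1, 9), 448), Pow(-440732, -1))), -1)) = Mul(795001, Pow(Add(247328, Mul(Rational(448, 9), Rational(-1, 440732))), -1)) = Mul(795001, Pow(Add(247328, Rational(-112, 991647)), -1)) = Mul(795001, Pow(Rational(245262069104, 991647), -1)) = Mul(795001, Rational(991647, 245262069104)) = Rational(788360356647, 245262069104)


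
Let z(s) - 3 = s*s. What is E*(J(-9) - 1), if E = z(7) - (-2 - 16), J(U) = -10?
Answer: -770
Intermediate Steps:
z(s) = 3 + s**2 (z(s) = 3 + s*s = 3 + s**2)
E = 70 (E = (3 + 7**2) - (-2 - 16) = (3 + 49) - 1*(-18) = 52 + 18 = 70)
E*(J(-9) - 1) = 70*(-10 - 1) = 70*(-11) = -770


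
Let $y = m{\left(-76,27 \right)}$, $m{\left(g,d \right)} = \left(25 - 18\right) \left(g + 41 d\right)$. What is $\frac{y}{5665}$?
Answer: $\frac{7217}{5665} \approx 1.274$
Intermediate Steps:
$m{\left(g,d \right)} = 7 g + 287 d$ ($m{\left(g,d \right)} = 7 \left(g + 41 d\right) = 7 g + 287 d$)
$y = 7217$ ($y = 7 \left(-76\right) + 287 \cdot 27 = -532 + 7749 = 7217$)
$\frac{y}{5665} = \frac{7217}{5665}$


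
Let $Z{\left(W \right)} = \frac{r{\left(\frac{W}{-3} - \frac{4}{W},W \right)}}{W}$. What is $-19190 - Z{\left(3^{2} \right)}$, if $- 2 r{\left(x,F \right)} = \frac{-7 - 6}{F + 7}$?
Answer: $- \frac{5526733}{288} \approx -19190.0$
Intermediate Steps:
$r{\left(x,F \right)} = \frac{13}{2 \left(7 + F\right)}$ ($r{\left(x,F \right)} = - \frac{\left(-7 - 6\right) \frac{1}{F + 7}}{2} = - \frac{\left(-13\right) \frac{1}{7 + F}}{2} = \frac{13}{2 \left(7 + F\right)}$)
$Z{\left(W \right)} = \frac{13}{2 W \left(7 + W\right)}$ ($Z{\left(W \right)} = \frac{\frac{13}{2} \frac{1}{7 + W}}{W} = \frac{13}{2 W \left(7 + W\right)}$)
$-19190 - Z{\left(3^{2} \right)} = -19190 - \frac{13}{2 \cdot 3^{2} \left(7 + 3^{2}\right)} = -19190 - \frac{13}{2 \cdot 9 \left(7 + 9\right)} = -19190 - \frac{13}{2} \cdot \frac{1}{9} \cdot \frac{1}{16} = -19190 - \frac{13}{288} = - \frac{5526733}{288}$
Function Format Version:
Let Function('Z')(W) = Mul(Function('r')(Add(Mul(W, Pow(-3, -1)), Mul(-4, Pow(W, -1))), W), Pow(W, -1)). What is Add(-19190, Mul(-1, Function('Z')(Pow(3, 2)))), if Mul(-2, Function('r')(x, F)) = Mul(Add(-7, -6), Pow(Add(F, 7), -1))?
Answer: Rational(-5526733, 288) ≈ -19190.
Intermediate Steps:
Function('r')(x, F) = Mul(Rational(13, 2), Pow(Add(7, F), -1)) (Function('r')(x, F) = Mul(Rational(-1, 2), Mul(Add(-7, -6), Pow(Add(F, 7), -1))) = Mul(Rational(-1, 2), Mul(-13, Pow(Add(7, F), -1))) = Mul(Rational(13, 2), Pow(Add(7, F), -1)))
Function('Z')(W) = Mul(Rational(13, 2), Pow(W, -1), Pow(Add(7, W), -1)) (Function('Z')(W) = Mul(Mul(Rational(13, 2), Pow(Add(7, W), -1)), Pow(W, -1)) = Mul(Rational(13, 2), Pow(W, -1), Pow(Add(7, W), -1)))
Add(-19190, Mul(-1, Function('Z')(Pow(3, 2)))) = Add(-19190, Mul(-1, Mul(Rational(13, 2), Pow(Pow(3, 2), -1), Pow(Add(7, Pow(3, 2)), -1)))) = Add(-19190, Mul(-1, Mul(Rational(13, 2), Pow(9, -1), Pow(Add(7, 9), -1)))) = Add(-19190, Mul(-1, Mul(Rational(13, 2), Rational(1, 9), Pow(16, -1)))) = Add(-19190, Mul(-1, Mul(Rational(13, 2), Rational(1, 9), Rational(1, 16)))) = Add(-19190, Mul(-1, Rational(13, 288))) = Add(-19190, Rational(-13, 288)) = Rational(-5526733, 288)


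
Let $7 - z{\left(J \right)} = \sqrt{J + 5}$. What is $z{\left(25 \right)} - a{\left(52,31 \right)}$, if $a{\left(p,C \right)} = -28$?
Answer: $35 - \sqrt{30} \approx 29.523$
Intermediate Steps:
$z{\left(J \right)} = 7 - \sqrt{5 + J}$ ($z{\left(J \right)} = 7 - \sqrt{J + 5} = 7 - \sqrt{5 + J}$)
$z{\left(25 \right)} - a{\left(52,31 \right)} = \left(7 - \sqrt{5 + 25}\right) - -28 = \left(7 - \sqrt{30}\right) + 28 = 35 - \sqrt{30}$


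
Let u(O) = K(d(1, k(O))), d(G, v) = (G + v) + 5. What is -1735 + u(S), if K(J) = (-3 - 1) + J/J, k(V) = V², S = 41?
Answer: -1738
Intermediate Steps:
d(G, v) = 5 + G + v
K(J) = -3 (K(J) = -4 + 1 = -3)
u(O) = -3
-1735 + u(S) = -1735 - 3 = -1738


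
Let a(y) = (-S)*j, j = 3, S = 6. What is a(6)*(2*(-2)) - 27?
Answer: 45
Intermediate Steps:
a(y) = -18 (a(y) = -1*6*3 = -6*3 = -18)
a(6)*(2*(-2)) - 27 = -36*(-2) - 27 = -18*(-4) - 27 = 72 - 27 = 45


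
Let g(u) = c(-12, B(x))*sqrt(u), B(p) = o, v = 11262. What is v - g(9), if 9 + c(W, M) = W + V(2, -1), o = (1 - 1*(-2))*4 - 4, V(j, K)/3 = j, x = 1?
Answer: 11307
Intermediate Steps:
V(j, K) = 3*j
o = 8 (o = (1 + 2)*4 - 4 = 3*4 - 4 = 12 - 4 = 8)
B(p) = 8
c(W, M) = -3 + W (c(W, M) = -9 + (W + 3*2) = -9 + (W + 6) = -9 + (6 + W) = -3 + W)
g(u) = -15*sqrt(u) (g(u) = (-3 - 12)*sqrt(u) = -15*sqrt(u))
v - g(9) = 11262 - (-15)*sqrt(9) = 11262 - (-15)*3 = 11262 - 1*(-45) = 11262 + 45 = 11307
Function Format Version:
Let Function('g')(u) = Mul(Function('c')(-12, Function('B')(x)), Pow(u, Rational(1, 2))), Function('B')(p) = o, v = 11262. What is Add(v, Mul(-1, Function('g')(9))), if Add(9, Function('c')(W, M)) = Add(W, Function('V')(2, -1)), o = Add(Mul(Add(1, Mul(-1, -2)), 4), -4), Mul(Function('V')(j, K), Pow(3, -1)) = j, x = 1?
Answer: 11307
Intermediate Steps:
Function('V')(j, K) = Mul(3, j)
o = 8 (o = Add(Mul(Add(1, 2), 4), -4) = Add(Mul(3, 4), -4) = Add(12, -4) = 8)
Function('B')(p) = 8
Function('c')(W, M) = Add(-3, W) (Function('c')(W, M) = Add(-9, Add(W, Mul(3, 2))) = Add(-9, Add(W, 6)) = Add(-9, Add(6, W)) = Add(-3, W))
Function('g')(u) = Mul(-15, Pow(u, Rational(1, 2))) (Function('g')(u) = Mul(Add(-3, -12), Pow(u, Rational(1, 2))) = Mul(-15, Pow(u, Rational(1, 2))))
Add(v, Mul(-1, Function('g')(9))) = Add(11262, Mul(-1, Mul(-15, Pow(9, Rational(1, 2))))) = Add(11262, Mul(-1, Mul(-15, 3))) = Add(11262, Mul(-1, -45)) = Add(11262, 45) = 11307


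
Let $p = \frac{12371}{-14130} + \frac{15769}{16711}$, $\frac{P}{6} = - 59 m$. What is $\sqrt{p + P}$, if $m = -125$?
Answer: $\frac{\sqrt{274132569133137760030}}{78708810} \approx 210.36$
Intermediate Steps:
$P = 44250$ ($P = 6 \left(\left(-59\right) \left(-125\right)\right) = 6 \cdot 7375 = 44250$)
$p = \frac{16084189}{236126430}$ ($p = 12371 \left(- \frac{1}{14130}\right) + 15769 \cdot \frac{1}{16711} = - \frac{12371}{14130} + \frac{15769}{16711} = \frac{16084189}{236126430} \approx 0.068117$)
$\sqrt{p + P} = \sqrt{\frac{16084189}{236126430} + 44250} = \sqrt{\frac{10448610611689}{236126430}} = \frac{\sqrt{274132569133137760030}}{78708810}$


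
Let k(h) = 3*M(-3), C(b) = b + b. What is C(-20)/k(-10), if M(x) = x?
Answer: 40/9 ≈ 4.4444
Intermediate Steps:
C(b) = 2*b
k(h) = -9 (k(h) = 3*(-3) = -9)
C(-20)/k(-10) = (2*(-20))/(-9) = -40*(-⅑) = 40/9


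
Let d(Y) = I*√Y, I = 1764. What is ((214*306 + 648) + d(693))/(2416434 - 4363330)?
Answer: -16533/486724 - 189*√77/69532 ≈ -0.057820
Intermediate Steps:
d(Y) = 1764*√Y
((214*306 + 648) + d(693))/(2416434 - 4363330) = ((214*306 + 648) + 1764*√693)/(2416434 - 4363330) = ((65484 + 648) + 1764*(3*√77))/(-1946896) = (66132 + 5292*√77)*(-1/1946896) = -16533/486724 - 189*√77/69532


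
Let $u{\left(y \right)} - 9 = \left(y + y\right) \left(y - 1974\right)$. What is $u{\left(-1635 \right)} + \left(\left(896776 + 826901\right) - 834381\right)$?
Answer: $12690735$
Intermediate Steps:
$u{\left(y \right)} = 9 + 2 y \left(-1974 + y\right)$ ($u{\left(y \right)} = 9 + \left(y + y\right) \left(y - 1974\right) = 9 + 2 y \left(-1974 + y\right)$)
$u{\left(-1635 \right)} + \left(\left(896776 + 826901\right) - 834381\right) = \left(9 - -6454980 + 2 \left(-1635\right)^{2}\right) + \left(\left(896776 + 826901\right) - 834381\right) = \left(9 + 6454980 + 2 \cdot 2673225\right) + \left(1723677 - 834381\right) = \left(9 + 6454980 + 5346450\right) + 889296 = 11801439 + 889296 = 12690735$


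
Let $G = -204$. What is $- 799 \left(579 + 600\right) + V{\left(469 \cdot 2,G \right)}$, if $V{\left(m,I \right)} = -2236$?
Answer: $-944257$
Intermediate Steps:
$- 799 \left(579 + 600\right) + V{\left(469 \cdot 2,G \right)} = - 799 \left(579 + 600\right) - 2236 = \left(-799\right) 1179 - 2236 = -942021 - 2236 = -944257$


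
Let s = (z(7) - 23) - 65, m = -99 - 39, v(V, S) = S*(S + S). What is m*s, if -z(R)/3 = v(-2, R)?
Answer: 52716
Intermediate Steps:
v(V, S) = 2*S**2 (v(V, S) = S*(2*S) = 2*S**2)
z(R) = -6*R**2
m = -138
s = -382 (s = (-6*7**2 - 23) - 65 = (-6*49 - 23) - 65 = (-294 - 23) - 65 = -317 - 65 = -382)
m*s = -138*(-382) = 52716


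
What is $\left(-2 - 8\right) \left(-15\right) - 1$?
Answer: $149$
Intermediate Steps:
$\left(-2 - 8\right) \left(-15\right) - 1 = \left(-10\right) \left(-15\right) - 1 = 150 - 1 = 149$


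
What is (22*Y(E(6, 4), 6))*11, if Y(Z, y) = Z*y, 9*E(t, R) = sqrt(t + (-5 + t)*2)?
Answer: 968*sqrt(2)/3 ≈ 456.32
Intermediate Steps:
E(t, R) = sqrt(-10 + 3*t)/9 (E(t, R) = sqrt(t + (-5 + t)*2)/9 = sqrt(t + (-10 + 2*t))/9 = sqrt(-10 + 3*t)/9)
(22*Y(E(6, 4), 6))*11 = (22*((sqrt(-10 + 3*6)/9)*6))*11 = (22*((sqrt(-10 + 18)/9)*6))*11 = (22*((sqrt(8)/9)*6))*11 = (22*(((2*sqrt(2))/9)*6))*11 = (22*((2*sqrt(2)/9)*6))*11 = (22*(4*sqrt(2)/3))*11 = (88*sqrt(2)/3)*11 = 968*sqrt(2)/3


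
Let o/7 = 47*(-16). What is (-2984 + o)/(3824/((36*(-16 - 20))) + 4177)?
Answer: -334044/169049 ≈ -1.9760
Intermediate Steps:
o = -5264 (o = 7*(47*(-16)) = 7*(-752) = -5264)
(-2984 + o)/(3824/((36*(-16 - 20))) + 4177) = (-2984 - 5264)/(3824/((36*(-16 - 20))) + 4177) = -8248/(3824/((36*(-36))) + 4177) = -8248/(3824/(-1296) + 4177) = -8248/(3824*(-1/1296) + 4177) = -8248/(-239/81 + 4177) = -8248/338098/81 = -8248*81/338098 = -334044/169049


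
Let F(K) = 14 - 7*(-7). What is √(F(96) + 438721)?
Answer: 16*√1714 ≈ 662.41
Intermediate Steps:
F(K) = 63 (F(K) = 14 + 49 = 63)
√(F(96) + 438721) = √(63 + 438721) = √438784 = 16*√1714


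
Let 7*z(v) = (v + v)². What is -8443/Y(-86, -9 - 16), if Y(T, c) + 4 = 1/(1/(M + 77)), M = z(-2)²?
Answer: -413707/3833 ≈ -107.93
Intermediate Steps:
z(v) = 4*v²/7 (z(v) = (v + v)²/7 = (2*v)²/7 = (4*v²)/7 = 4*v²/7)
M = 256/49 (M = ((4/7)*(-2)²)² = ((4/7)*4)² = (16/7)² = 256/49 ≈ 5.2245)
Y(T, c) = 3833/49 (Y(T, c) = -4 + 1/(1/(256/49 + 77)) = -4 + 1/(1/(4029/49)) = -4 + 1/(49/4029) = -4 + 4029/49 = 3833/49)
-8443/Y(-86, -9 - 16) = -8443/3833/49 = -8443*49/3833 = -413707/3833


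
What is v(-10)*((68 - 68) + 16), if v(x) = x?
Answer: -160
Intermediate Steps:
v(-10)*((68 - 68) + 16) = -10*((68 - 68) + 16) = -10*(0 + 16) = -10*16 = -160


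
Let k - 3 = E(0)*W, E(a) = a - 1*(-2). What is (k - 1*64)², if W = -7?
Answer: 5625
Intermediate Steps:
E(a) = 2 + a (E(a) = a + 2 = 2 + a)
k = -11 (k = 3 + (2 + 0)*(-7) = 3 + 2*(-7) = 3 - 14 = -11)
(k - 1*64)² = (-11 - 1*64)² = (-11 - 64)² = (-75)² = 5625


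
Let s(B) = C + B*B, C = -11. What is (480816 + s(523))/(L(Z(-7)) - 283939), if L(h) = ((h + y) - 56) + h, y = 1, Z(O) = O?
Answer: -377167/142004 ≈ -2.6560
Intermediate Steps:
L(h) = -55 + 2*h (L(h) = ((h + 1) - 56) + h = ((1 + h) - 56) + h = (-55 + h) + h = -55 + 2*h)
s(B) = -11 + B**2 (s(B) = -11 + B*B = -11 + B**2)
(480816 + s(523))/(L(Z(-7)) - 283939) = (480816 + (-11 + 523**2))/((-55 + 2*(-7)) - 283939) = (480816 + (-11 + 273529))/((-55 - 14) - 283939) = (480816 + 273518)/(-69 - 283939) = 754334/(-284008) = 754334*(-1/284008) = -377167/142004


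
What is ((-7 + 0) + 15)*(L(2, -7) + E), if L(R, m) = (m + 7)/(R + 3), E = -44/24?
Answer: -44/3 ≈ -14.667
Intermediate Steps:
E = -11/6 (E = -44*1/24 = -11/6 ≈ -1.8333)
L(R, m) = (7 + m)/(3 + R)
((-7 + 0) + 15)*(L(2, -7) + E) = ((-7 + 0) + 15)*((7 - 7)/(3 + 2) - 11/6) = (-7 + 15)*(0/5 - 11/6) = 8*((1/5)*0 - 11/6) = 8*(0 - 11/6) = 8*(-11/6) = -44/3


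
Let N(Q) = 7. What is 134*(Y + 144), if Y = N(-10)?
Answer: 20234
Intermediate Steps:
Y = 7
134*(Y + 144) = 134*(7 + 144) = 134*151 = 20234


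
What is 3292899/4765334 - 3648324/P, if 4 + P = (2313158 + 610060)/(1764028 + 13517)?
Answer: 1716860616685274031/1108459576406 ≈ 1.5489e+6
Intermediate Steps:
P = -465218/197505 (P = -4 + (2313158 + 610060)/(1764028 + 13517) = -4 + 2923218/1777545 = -4 + 2923218*(1/1777545) = -4 + 324802/197505 = -465218/197505 ≈ -2.3555)
3292899/4765334 - 3648324/P = 3292899/4765334 - 3648324/(-465218/197505) = 3292899*(1/4765334) - 3648324*(-197505/465218) = 3292899/4765334 + 360281115810/232609 = 1716860616685274031/1108459576406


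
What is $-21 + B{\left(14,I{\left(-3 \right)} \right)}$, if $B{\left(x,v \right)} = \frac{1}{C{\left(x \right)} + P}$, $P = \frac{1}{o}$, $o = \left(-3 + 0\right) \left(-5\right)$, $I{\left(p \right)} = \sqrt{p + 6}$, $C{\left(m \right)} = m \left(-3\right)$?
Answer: $- \frac{13224}{629} \approx -21.024$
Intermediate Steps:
$C{\left(m \right)} = - 3 m$
$I{\left(p \right)} = \sqrt{6 + p}$
$o = 15$ ($o = \left(-3\right) \left(-5\right) = 15$)
$P = \frac{1}{15} \approx 0.066667$
$B{\left(x,v \right)} = \frac{1}{\frac{1}{15} - 3 x}$ ($B{\left(x,v \right)} = \frac{1}{- 3 x + \frac{1}{15}} = \frac{1}{\frac{1}{15} - 3 x}$)
$-21 + B{\left(14,I{\left(-3 \right)} \right)} = -21 - \frac{15}{-1 + 45 \cdot 14} = -21 - \frac{15}{-1 + 630} = -21 - \frac{15}{629} = - \frac{13224}{629}$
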